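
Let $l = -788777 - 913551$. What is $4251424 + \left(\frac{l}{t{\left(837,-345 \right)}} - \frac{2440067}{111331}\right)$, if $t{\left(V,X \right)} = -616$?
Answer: $\frac{3315343574650}{779317} \approx 4.2542 \cdot 10^{6}$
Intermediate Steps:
$l = -1702328$
$4251424 + \left(\frac{l}{t{\left(837,-345 \right)}} - \frac{2440067}{111331}\right) = 4251424 - \left(- \frac{212791}{77} + \frac{2440067}{111331}\right) = 4251424 - - \frac{2136577242}{779317} = 4251424 + \left(\frac{212791}{77} - \frac{2440067}{111331}\right) = 4251424 + \frac{2136577242}{779317} = \frac{3315343574650}{779317}$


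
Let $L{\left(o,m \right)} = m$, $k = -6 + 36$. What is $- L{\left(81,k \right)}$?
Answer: $-30$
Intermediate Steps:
$k = 30$
$- L{\left(81,k \right)} = \left(-1\right) 30 = -30$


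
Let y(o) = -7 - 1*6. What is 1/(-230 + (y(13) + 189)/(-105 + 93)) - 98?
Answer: -71935/734 ≈ -98.004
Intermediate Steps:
y(o) = -13 (y(o) = -7 - 6 = -13)
1/(-230 + (y(13) + 189)/(-105 + 93)) - 98 = 1/(-230 + (-13 + 189)/(-105 + 93)) - 98 = 1/(-230 + 176/(-12)) - 98 = 1/(-230 + 176*(-1/12)) - 98 = 1/(-230 - 44/3) - 98 = 1/(-734/3) - 98 = -3/734 - 98 = -71935/734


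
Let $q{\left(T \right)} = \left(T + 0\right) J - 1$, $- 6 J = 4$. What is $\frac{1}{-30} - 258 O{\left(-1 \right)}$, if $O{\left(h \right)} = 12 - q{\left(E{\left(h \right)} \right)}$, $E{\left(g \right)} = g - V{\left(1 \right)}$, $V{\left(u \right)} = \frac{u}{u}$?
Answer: $- \frac{90301}{30} \approx -3010.0$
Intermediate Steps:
$J = - \frac{2}{3}$ ($J = \left(- \frac{1}{6}\right) 4 = - \frac{2}{3} \approx -0.66667$)
$V{\left(u \right)} = 1$
$E{\left(g \right)} = -1 + g$ ($E{\left(g \right)} = g - 1 = -1 + g$)
$q{\left(T \right)} = -1 - \frac{2 T}{3}$ ($q{\left(T \right)} = \left(T + 0\right) \left(- \frac{2}{3}\right) - 1 = T \left(- \frac{2}{3}\right) - 1 = - \frac{2 T}{3} - 1 = -1 - \frac{2 T}{3}$)
$O{\left(h \right)} = \frac{37}{3} + \frac{2 h}{3}$ ($O{\left(h \right)} = 12 - \left(-1 - \frac{2 \left(-1 + h\right)}{3}\right) = 12 - \left(-1 - \left(- \frac{2}{3} + \frac{2 h}{3}\right)\right) = 12 - \left(- \frac{1}{3} - \frac{2 h}{3}\right) = 12 + \left(\frac{1}{3} + \frac{2 h}{3}\right) = \frac{37}{3} + \frac{2 h}{3}$)
$\frac{1}{-30} - 258 O{\left(-1 \right)} = \frac{1}{-30} - 258 \left(\frac{37}{3} + \frac{2}{3} \left(-1\right)\right) = - \frac{1}{30} - 258 \left(\frac{37}{3} - \frac{2}{3}\right) = - \frac{1}{30} - 3010 = - \frac{90301}{30}$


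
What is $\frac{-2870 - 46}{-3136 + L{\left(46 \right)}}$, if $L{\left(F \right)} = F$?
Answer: $\frac{486}{515} \approx 0.94369$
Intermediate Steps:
$\frac{-2870 - 46}{-3136 + L{\left(46 \right)}} = \frac{-2870 - 46}{-3136 + 46} = - \frac{2916}{-3090} = \left(-2916\right) \left(- \frac{1}{3090}\right) = \frac{486}{515}$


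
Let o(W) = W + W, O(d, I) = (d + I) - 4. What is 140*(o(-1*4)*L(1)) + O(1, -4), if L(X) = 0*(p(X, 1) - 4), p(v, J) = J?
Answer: -7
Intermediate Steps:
O(d, I) = -4 + I + d (O(d, I) = (I + d) - 4 = -4 + I + d)
L(X) = 0 (L(X) = 0*(1 - 4) = 0*(-3) = 0)
o(W) = 2*W
140*(o(-1*4)*L(1)) + O(1, -4) = 140*((2*(-1*4))*0) + (-4 - 4 + 1) = 140*((2*(-4))*0) - 7 = 140*(-8*0) - 7 = 140*0 - 7 = 0 - 7 = -7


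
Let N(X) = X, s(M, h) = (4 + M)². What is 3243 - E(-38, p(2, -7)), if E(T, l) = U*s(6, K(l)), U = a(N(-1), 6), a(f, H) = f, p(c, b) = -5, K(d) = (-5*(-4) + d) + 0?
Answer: 3343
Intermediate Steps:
K(d) = 20 + d (K(d) = (20 + d) + 0 = 20 + d)
U = -1
E(T, l) = -100 (E(T, l) = -(4 + 6)² = -1*10² = -1*100 = -100)
3243 - E(-38, p(2, -7)) = 3243 - 1*(-100) = 3243 + 100 = 3343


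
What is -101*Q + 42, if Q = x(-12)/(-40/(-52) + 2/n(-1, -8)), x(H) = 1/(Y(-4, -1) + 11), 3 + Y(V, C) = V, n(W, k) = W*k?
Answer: 913/53 ≈ 17.226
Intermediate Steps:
Y(V, C) = -3 + V
x(H) = 1/4 (x(H) = 1/((-3 - 4) + 11) = 1/(-7 + 11) = 1/4)
Q = 13/53 (Q = 1/(4*(-40/(-52) + 2/((-1*(-8))))) = 1/(4*(-40*(-1/52) + 2/8)) = 1/(4*(10/13 + 2*(1/8))) = 1/(4*(10/13 + 1/4)) = 1/(4*(53/52)) = (1/4)*(52/53) = 13/53 ≈ 0.24528)
-101*Q + 42 = -101*13/53 + 42 = -1313/53 + 42 = 913/53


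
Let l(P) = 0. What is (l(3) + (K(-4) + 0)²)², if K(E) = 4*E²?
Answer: 16777216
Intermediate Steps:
(l(3) + (K(-4) + 0)²)² = (0 + (4*(-4)² + 0)²)² = (0 + (4*16 + 0)²)² = (0 + (64 + 0)²)² = (0 + 64²)² = (0 + 4096)² = 4096² = 16777216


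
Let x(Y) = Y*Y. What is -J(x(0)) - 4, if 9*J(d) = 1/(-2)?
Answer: -71/18 ≈ -3.9444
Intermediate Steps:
x(Y) = Y²
J(d) = -1/18 (J(d) = (⅑)/(-2) = (⅑)*(-½) = -1/18)
-J(x(0)) - 4 = -1*(-1/18) - 4 = 1/18 - 4 = -71/18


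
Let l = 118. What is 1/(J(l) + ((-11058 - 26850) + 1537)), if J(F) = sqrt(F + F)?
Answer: -36371/1322849405 - 2*sqrt(59)/1322849405 ≈ -2.7506e-5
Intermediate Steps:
J(F) = sqrt(2)*sqrt(F) (J(F) = sqrt(2*F) = sqrt(2)*sqrt(F))
1/(J(l) + ((-11058 - 26850) + 1537)) = 1/(sqrt(2)*sqrt(118) + ((-11058 - 26850) + 1537)) = 1/(2*sqrt(59) + (-37908 + 1537)) = 1/(2*sqrt(59) - 36371) = 1/(-36371 + 2*sqrt(59))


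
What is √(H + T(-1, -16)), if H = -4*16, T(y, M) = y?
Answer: I*√65 ≈ 8.0623*I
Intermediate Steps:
H = -64
√(H + T(-1, -16)) = √(-64 - 1) = √(-65) = I*√65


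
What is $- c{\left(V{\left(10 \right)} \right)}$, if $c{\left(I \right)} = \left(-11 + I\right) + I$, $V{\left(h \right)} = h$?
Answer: $-9$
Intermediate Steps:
$c{\left(I \right)} = -11 + 2 I$
$- c{\left(V{\left(10 \right)} \right)} = - (-11 + 2 \cdot 10) = - (-11 + 20) = \left(-1\right) 9 = -9$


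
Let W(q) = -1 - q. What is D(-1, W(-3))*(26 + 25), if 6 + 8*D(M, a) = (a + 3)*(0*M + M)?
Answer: -561/8 ≈ -70.125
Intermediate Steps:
D(M, a) = -3/4 + M*(3 + a)/8 (D(M, a) = -3/4 + ((a + 3)*(0*M + M))/8 = -3/4 + ((3 + a)*(0 + M))/8 = -3/4 + ((3 + a)*M)/8 = -3/4 + (M*(3 + a))/8 = -3/4 + M*(3 + a)/8)
D(-1, W(-3))*(26 + 25) = (-3/4 + (3/8)*(-1) + (1/8)*(-1)*(-1 - 1*(-3)))*(26 + 25) = (-3/4 - 3/8 + (1/8)*(-1)*(-1 + 3))*51 = (-3/4 - 3/8 + (1/8)*(-1)*2)*51 = (-3/4 - 3/8 - 1/4)*51 = -11/8*51 = -561/8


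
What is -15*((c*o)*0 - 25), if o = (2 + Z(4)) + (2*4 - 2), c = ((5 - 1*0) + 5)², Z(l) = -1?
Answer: 375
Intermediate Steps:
c = 100 (c = ((5 + 0) + 5)² = (5 + 5)² = 10² = 100)
o = 7 (o = (2 - 1) + (2*4 - 2) = 1 + (8 - 2) = 1 + 6 = 7)
-15*((c*o)*0 - 25) = -15*((100*7)*0 - 25) = -15*(700*0 - 25) = -15*(0 - 25) = -15*(-25) = 375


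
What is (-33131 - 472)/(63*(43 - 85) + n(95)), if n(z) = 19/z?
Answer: 168015/13229 ≈ 12.701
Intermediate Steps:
(-33131 - 472)/(63*(43 - 85) + n(95)) = (-33131 - 472)/(63*(43 - 85) + 19/95) = -33603/(63*(-42) + 19*(1/95)) = -33603/(-2646 + ⅕) = -33603/(-13229/5) = -33603*(-5/13229) = 168015/13229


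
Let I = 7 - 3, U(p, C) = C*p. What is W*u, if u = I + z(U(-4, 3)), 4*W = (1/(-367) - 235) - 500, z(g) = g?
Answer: 539492/367 ≈ 1470.0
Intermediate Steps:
I = 4
W = -134873/734 (W = ((1/(-367) - 235) - 500)/4 = ((-1/367 - 235) - 500)/4 = (-86246/367 - 500)/4 = (¼)*(-269746/367) = -134873/734 ≈ -183.75)
u = -8 (u = 4 + 3*(-4) = 4 - 12 = -8)
W*u = -134873/734*(-8) = 539492/367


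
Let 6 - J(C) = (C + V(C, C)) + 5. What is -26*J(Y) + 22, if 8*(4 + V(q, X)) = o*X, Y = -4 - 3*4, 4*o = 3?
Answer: -563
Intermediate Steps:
o = ¾ (o = (¼)*3 = ¾ ≈ 0.75000)
Y = -16 (Y = -4 - 12 = -16)
V(q, X) = -4 + 3*X/32 (V(q, X) = -4 + (3*X/4)/8 = -4 + 3*X/32)
J(C) = 5 - 35*C/32 (J(C) = 6 - ((C + (-4 + 3*C/32)) + 5) = 6 - ((-4 + 35*C/32) + 5) = 6 - (1 + 35*C/32) = 6 + (-1 - 35*C/32) = 5 - 35*C/32)
-26*J(Y) + 22 = -26*(5 - 35/32*(-16)) + 22 = -26*(5 + 35/2) + 22 = -26*45/2 + 22 = -585 + 22 = -563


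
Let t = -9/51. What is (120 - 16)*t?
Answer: -312/17 ≈ -18.353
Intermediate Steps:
t = -3/17 (t = -9*1/51 = -3/17 ≈ -0.17647)
(120 - 16)*t = (120 - 16)*(-3/17) = 104*(-3/17) = -312/17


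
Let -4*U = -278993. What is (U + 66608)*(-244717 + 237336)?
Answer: -4025781925/4 ≈ -1.0064e+9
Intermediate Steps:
U = 278993/4 (U = -¼*(-278993) = 278993/4 ≈ 69748.)
(U + 66608)*(-244717 + 237336) = (278993/4 + 66608)*(-244717 + 237336) = (545425/4)*(-7381) = -4025781925/4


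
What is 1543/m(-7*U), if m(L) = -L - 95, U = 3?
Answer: -1543/74 ≈ -20.851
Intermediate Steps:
m(L) = -95 - L
1543/m(-7*U) = 1543/(-95 - (-7)*3) = 1543/(-95 - 1*(-21)) = 1543/(-95 + 21) = 1543/(-74) = 1543*(-1/74) = -1543/74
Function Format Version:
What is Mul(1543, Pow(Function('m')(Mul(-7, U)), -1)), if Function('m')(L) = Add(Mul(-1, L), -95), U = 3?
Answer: Rational(-1543, 74) ≈ -20.851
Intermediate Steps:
Function('m')(L) = Add(-95, Mul(-1, L))
Mul(1543, Pow(Function('m')(Mul(-7, U)), -1)) = Mul(1543, Pow(Add(-95, Mul(-1, Mul(-7, 3))), -1)) = Mul(1543, Pow(Add(-95, Mul(-1, -21)), -1)) = Mul(1543, Pow(Add(-95, 21), -1)) = Mul(1543, Pow(-74, -1)) = Mul(1543, Rational(-1, 74)) = Rational(-1543, 74)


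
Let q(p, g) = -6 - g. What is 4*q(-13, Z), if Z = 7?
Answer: -52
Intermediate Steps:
4*q(-13, Z) = 4*(-6 - 1*7) = 4*(-6 - 7) = 4*(-13) = -52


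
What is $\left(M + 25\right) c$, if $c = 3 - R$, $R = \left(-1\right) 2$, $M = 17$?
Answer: $210$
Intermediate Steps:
$R = -2$
$c = 5$ ($c = 3 - -2 = 3 + 2 = 5$)
$\left(M + 25\right) c = \left(17 + 25\right) 5 = 42 \cdot 5 = 210$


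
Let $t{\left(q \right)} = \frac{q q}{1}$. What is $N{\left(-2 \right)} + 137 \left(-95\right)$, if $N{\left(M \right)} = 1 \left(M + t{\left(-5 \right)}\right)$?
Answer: $-12992$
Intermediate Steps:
$t{\left(q \right)} = q^{2}$ ($t{\left(q \right)} = q^{2} \cdot 1 = q^{2}$)
$N{\left(M \right)} = 25 + M$ ($N{\left(M \right)} = 1 \left(M + \left(-5\right)^{2}\right) = 1 \left(M + 25\right) = 1 \left(25 + M\right) = 25 + M$)
$N{\left(-2 \right)} + 137 \left(-95\right) = \left(25 - 2\right) + 137 \left(-95\right) = 23 - 13015 = -12992$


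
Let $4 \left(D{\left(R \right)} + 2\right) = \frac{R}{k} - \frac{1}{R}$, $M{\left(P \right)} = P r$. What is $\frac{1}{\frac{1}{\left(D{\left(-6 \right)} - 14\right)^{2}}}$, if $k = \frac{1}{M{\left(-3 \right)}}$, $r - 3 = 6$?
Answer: $\frac{346921}{576} \approx 602.29$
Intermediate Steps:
$r = 9$ ($r = 3 + 6 = 9$)
$M{\left(P \right)} = 9 P$ ($M{\left(P \right)} = P 9 = 9 P$)
$k = - \frac{1}{27}$ ($k = \frac{1}{9 \left(-3\right)} = \frac{1}{-27} = - \frac{1}{27} \approx -0.037037$)
$D{\left(R \right)} = -2 - \frac{27 R}{4} - \frac{1}{4 R}$ ($D{\left(R \right)} = -2 + \frac{\frac{R}{- \frac{1}{27}} - \frac{1}{R}}{4} = -2 + \frac{R \left(-27\right) - \frac{1}{R}}{4} = -2 + \frac{- 27 R - \frac{1}{R}}{4} = -2 + \frac{- \frac{1}{R} - 27 R}{4} = -2 - \left(\frac{1}{4 R} + \frac{27 R}{4}\right) = -2 - \frac{27 R}{4} - \frac{1}{4 R}$)
$\frac{1}{\frac{1}{\left(D{\left(-6 \right)} - 14\right)^{2}}} = \frac{1}{\frac{1}{\left(\frac{-1 - 6 \left(-8 - -162\right)}{4 \left(-6\right)} - 14\right)^{2}}} = \frac{1}{\frac{1}{\left(\frac{1}{4} \left(- \frac{1}{6}\right) \left(-1 - 6 \left(-8 + 162\right)\right) - 14\right)^{2}}} = \frac{1}{\frac{1}{\left(\frac{1}{4} \left(- \frac{1}{6}\right) \left(-1 - 924\right) - 14\right)^{2}}} = \frac{1}{\frac{1}{\left(\frac{1}{4} \left(- \frac{1}{6}\right) \left(-925\right) - 14\right)^{2}}} = \frac{1}{\frac{1}{\left(\frac{925}{24} - 14\right)^{2}}} = \frac{1}{\frac{1}{\left(\frac{589}{24}\right)^{2}}} = \frac{1}{\frac{1}{\frac{346921}{576}}} = \frac{1}{\frac{576}{346921}} = \frac{346921}{576}$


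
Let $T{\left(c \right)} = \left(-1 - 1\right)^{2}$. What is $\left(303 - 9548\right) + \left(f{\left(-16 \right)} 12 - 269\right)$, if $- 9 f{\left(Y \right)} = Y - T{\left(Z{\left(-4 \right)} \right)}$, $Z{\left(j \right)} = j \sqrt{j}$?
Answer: $- \frac{28462}{3} \approx -9487.3$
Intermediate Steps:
$Z{\left(j \right)} = j^{\frac{3}{2}}$
$T{\left(c \right)} = 4$ ($T{\left(c \right)} = \left(-2\right)^{2} = 4$)
$f{\left(Y \right)} = \frac{4}{9} - \frac{Y}{9}$ ($f{\left(Y \right)} = - \frac{Y - 4}{9} = - \frac{-4 + Y}{9} = \frac{4}{9} - \frac{Y}{9}$)
$\left(303 - 9548\right) + \left(f{\left(-16 \right)} 12 - 269\right) = \left(303 - 9548\right) - \left(269 - \left(\frac{4}{9} - - \frac{16}{9}\right) 12\right) = \left(303 - 9548\right) - \left(269 - \left(\frac{4}{9} + \frac{16}{9}\right) 12\right) = -9245 + \left(\frac{20}{9} \cdot 12 - 269\right) = -9245 + \left(\frac{80}{3} - 269\right) = -9245 - \frac{727}{3} = - \frac{28462}{3}$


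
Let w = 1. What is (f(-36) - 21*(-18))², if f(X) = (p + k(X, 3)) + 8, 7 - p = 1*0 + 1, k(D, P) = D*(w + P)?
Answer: 61504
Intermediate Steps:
k(D, P) = D*(1 + P)
p = 6 (p = 7 - (1*0 + 1) = 7 - (0 + 1) = 7 - 1*1 = 7 - 1 = 6)
f(X) = 14 + 4*X (f(X) = (6 + X*(1 + 3)) + 8 = (6 + X*4) + 8 = (6 + 4*X) + 8 = 14 + 4*X)
(f(-36) - 21*(-18))² = ((14 + 4*(-36)) - 21*(-18))² = ((14 - 144) + 378)² = (-130 + 378)² = 248² = 61504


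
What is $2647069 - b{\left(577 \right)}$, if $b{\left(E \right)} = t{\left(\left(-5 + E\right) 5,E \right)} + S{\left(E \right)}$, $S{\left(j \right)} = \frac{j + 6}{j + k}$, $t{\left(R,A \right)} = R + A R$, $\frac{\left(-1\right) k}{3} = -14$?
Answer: $\frac{615278608}{619} \approx 9.9399 \cdot 10^{5}$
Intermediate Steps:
$k = 42$ ($k = \left(-3\right) \left(-14\right) = 42$)
$S{\left(j \right)} = \frac{6 + j}{42 + j}$ ($S{\left(j \right)} = \frac{j + 6}{j + 42} = \frac{6 + j}{42 + j}$)
$b{\left(E \right)} = \frac{6 + E}{42 + E} + \left(1 + E\right) \left(-25 + 5 E\right)$ ($b{\left(E \right)} = \left(-5 + E\right) 5 \left(1 + E\right) + \frac{6 + E}{42 + E} = \left(-25 + 5 E\right) \left(1 + E\right) + \frac{6 + E}{42 + E} = \left(1 + E\right) \left(-25 + 5 E\right) + \frac{6 + E}{42 + E} = \frac{6 + E}{42 + E} + \left(1 + E\right) \left(-25 + 5 E\right)$)
$2647069 - b{\left(577 \right)} = 2647069 - \frac{6 + 577 + 5 \left(1 + 577\right) \left(-5 + 577\right) \left(42 + 577\right)}{42 + 577} = 2647069 - \frac{6 + 577 + 5 \cdot 578 \cdot 572 \cdot 619}{619} = 2647069 - \frac{6 + 577 + 1023256520}{619} = 2647069 - \frac{1}{619} \cdot 1023257103 = 2647069 - \frac{1023257103}{619} = \frac{615278608}{619}$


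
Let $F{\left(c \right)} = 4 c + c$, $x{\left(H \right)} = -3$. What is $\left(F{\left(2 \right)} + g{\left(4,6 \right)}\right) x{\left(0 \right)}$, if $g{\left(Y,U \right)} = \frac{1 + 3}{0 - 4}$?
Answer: $-27$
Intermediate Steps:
$g{\left(Y,U \right)} = -1$ ($g{\left(Y,U \right)} = \frac{4}{-4} = 4 \left(- \frac{1}{4}\right) = -1$)
$F{\left(c \right)} = 5 c$
$\left(F{\left(2 \right)} + g{\left(4,6 \right)}\right) x{\left(0 \right)} = \left(5 \cdot 2 - 1\right) \left(-3\right) = \left(10 - 1\right) \left(-3\right) = 9 \left(-3\right) = -27$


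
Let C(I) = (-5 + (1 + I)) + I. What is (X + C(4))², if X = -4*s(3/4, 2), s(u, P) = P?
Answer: 16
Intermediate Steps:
X = -8 (X = -4*2 = -8)
C(I) = -4 + 2*I (C(I) = (-4 + I) + I = -4 + 2*I)
(X + C(4))² = (-8 + (-4 + 2*4))² = (-8 + (-4 + 8))² = (-8 + 4)² = (-4)² = 16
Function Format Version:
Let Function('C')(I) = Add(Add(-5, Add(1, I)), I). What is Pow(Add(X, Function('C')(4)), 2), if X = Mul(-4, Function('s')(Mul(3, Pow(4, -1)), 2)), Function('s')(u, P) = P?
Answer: 16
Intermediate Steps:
X = -8 (X = Mul(-4, 2) = -8)
Function('C')(I) = Add(-4, Mul(2, I)) (Function('C')(I) = Add(Add(-4, I), I) = Add(-4, Mul(2, I)))
Pow(Add(X, Function('C')(4)), 2) = Pow(Add(-8, Add(-4, Mul(2, 4))), 2) = Pow(Add(-8, Add(-4, 8)), 2) = Pow(Add(-8, 4), 2) = Pow(-4, 2) = 16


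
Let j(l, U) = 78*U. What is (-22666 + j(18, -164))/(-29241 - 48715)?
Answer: 17729/38978 ≈ 0.45485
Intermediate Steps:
(-22666 + j(18, -164))/(-29241 - 48715) = (-22666 + 78*(-164))/(-29241 - 48715) = (-22666 - 12792)/(-77956) = -35458*(-1/77956) = 17729/38978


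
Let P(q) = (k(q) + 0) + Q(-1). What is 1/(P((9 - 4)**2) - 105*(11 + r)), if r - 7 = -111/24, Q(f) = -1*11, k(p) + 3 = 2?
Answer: -8/11331 ≈ -0.00070603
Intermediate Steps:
k(p) = -1 (k(p) = -3 + 2 = -1)
Q(f) = -11
r = 19/8 (r = 7 - 111/24 = 7 - 111*1/24 = 7 - 37/8 = 19/8 ≈ 2.3750)
P(q) = -12 (P(q) = (-1 + 0) - 11 = -1 - 11 = -12)
1/(P((9 - 4)**2) - 105*(11 + r)) = 1/(-12 - 105*(11 + 19/8)) = 1/(-12 - 105*107/8) = 1/(-12 - 11235/8) = 1/(-11331/8) = -8/11331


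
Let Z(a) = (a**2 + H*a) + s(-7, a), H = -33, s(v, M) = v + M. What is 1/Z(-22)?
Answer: 1/1181 ≈ 0.00084674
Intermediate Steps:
s(v, M) = M + v
Z(a) = -7 + a**2 - 32*a (Z(a) = (a**2 - 33*a) + (a - 7) = (a**2 - 33*a) + (-7 + a) = -7 + a**2 - 32*a)
1/Z(-22) = 1/(-7 + (-22)**2 - 32*(-22)) = 1/(-7 + 484 + 704) = 1/1181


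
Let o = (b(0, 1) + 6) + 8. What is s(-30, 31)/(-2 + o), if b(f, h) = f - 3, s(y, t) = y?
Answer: -10/3 ≈ -3.3333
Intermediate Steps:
b(f, h) = -3 + f
o = 11 (o = ((-3 + 0) + 6) + 8 = (-3 + 6) + 8 = 3 + 8 = 11)
s(-30, 31)/(-2 + o) = -30/(-2 + 11) = -30/9 = (⅑)*(-30) = -10/3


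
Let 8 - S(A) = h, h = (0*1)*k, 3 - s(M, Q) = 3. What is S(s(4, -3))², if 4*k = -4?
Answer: 64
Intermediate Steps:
k = -1 (k = (¼)*(-4) = -1)
s(M, Q) = 0 (s(M, Q) = 3 - 1*3 = 3 - 3 = 0)
h = 0 (h = (0*1)*(-1) = 0*(-1) = 0)
S(A) = 8 (S(A) = 8 - 1*0 = 8 + 0 = 8)
S(s(4, -3))² = 8² = 64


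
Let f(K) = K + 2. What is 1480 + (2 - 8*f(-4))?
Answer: 1498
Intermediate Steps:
f(K) = 2 + K
1480 + (2 - 8*f(-4)) = 1480 + (2 - 8*(2 - 4)) = 1480 + (2 - 8*(-2)) = 1480 + (2 + 16) = 1480 + 18 = 1498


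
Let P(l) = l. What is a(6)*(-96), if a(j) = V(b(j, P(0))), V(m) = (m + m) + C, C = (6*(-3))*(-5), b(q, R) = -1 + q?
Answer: -9600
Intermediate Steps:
C = 90 (C = -18*(-5) = 90)
V(m) = 90 + 2*m (V(m) = (m + m) + 90 = 2*m + 90 = 90 + 2*m)
a(j) = 88 + 2*j (a(j) = 90 + 2*(-1 + j) = 90 + (-2 + 2*j) = 88 + 2*j)
a(6)*(-96) = (88 + 2*6)*(-96) = (88 + 12)*(-96) = 100*(-96) = -9600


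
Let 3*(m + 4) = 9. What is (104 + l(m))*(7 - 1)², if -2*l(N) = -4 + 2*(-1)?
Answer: 3852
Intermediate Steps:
m = -1 (m = -4 + (⅓)*9 = -4 + 3 = -1)
l(N) = 3 (l(N) = -(-4 + 2*(-1))/2 = -(-4 - 2)/2 = -½*(-6) = 3)
(104 + l(m))*(7 - 1)² = (104 + 3)*(7 - 1)² = 107*6² = 107*36 = 3852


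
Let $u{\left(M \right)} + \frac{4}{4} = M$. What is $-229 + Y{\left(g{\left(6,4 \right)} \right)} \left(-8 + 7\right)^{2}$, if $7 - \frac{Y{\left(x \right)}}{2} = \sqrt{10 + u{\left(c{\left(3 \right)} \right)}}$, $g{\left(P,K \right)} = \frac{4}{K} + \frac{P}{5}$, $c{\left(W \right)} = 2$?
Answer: $-215 - 2 \sqrt{11} \approx -221.63$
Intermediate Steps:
$g{\left(P,K \right)} = \frac{4}{K} + \frac{P}{5}$ ($g{\left(P,K \right)} = \frac{4}{K} + P \frac{1}{5} = \frac{4}{K} + \frac{P}{5}$)
$u{\left(M \right)} = -1 + M$
$Y{\left(x \right)} = 14 - 2 \sqrt{11}$ ($Y{\left(x \right)} = 14 - 2 \sqrt{10 + \left(-1 + 2\right)} = 14 - 2 \sqrt{10 + 1} = 14 - 2 \sqrt{11}$)
$-229 + Y{\left(g{\left(6,4 \right)} \right)} \left(-8 + 7\right)^{2} = -229 + \left(14 - 2 \sqrt{11}\right) \left(-8 + 7\right)^{2} = -229 + \left(14 - 2 \sqrt{11}\right) \left(-1\right)^{2} = -229 + \left(14 - 2 \sqrt{11}\right) 1 = -229 + \left(14 - 2 \sqrt{11}\right) = -215 - 2 \sqrt{11}$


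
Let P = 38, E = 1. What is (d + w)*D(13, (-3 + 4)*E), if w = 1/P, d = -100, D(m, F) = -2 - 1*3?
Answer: 18995/38 ≈ 499.87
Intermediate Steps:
D(m, F) = -5 (D(m, F) = -2 - 3 = -5)
w = 1/38 ≈ 0.026316
(d + w)*D(13, (-3 + 4)*E) = (-100 + 1/38)*(-5) = -3799/38*(-5) = 18995/38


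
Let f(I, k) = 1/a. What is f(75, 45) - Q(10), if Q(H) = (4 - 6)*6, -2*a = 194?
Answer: 1163/97 ≈ 11.990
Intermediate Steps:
a = -97 (a = -½*194 = -97)
f(I, k) = -1/97 (f(I, k) = 1/(-97) = -1/97)
Q(H) = -12 (Q(H) = -2*6 = -12)
f(75, 45) - Q(10) = -1/97 - 1*(-12) = -1/97 + 12 = 1163/97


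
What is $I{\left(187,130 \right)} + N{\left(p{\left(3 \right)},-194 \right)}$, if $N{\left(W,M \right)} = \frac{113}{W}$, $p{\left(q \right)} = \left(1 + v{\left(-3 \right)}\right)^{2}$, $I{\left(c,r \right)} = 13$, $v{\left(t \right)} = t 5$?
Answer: $\frac{2661}{196} \approx 13.577$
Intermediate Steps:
$v{\left(t \right)} = 5 t$
$p{\left(q \right)} = 196$ ($p{\left(q \right)} = \left(1 + 5 \left(-3\right)\right)^{2} = \left(1 - 15\right)^{2} = \left(-14\right)^{2} = 196$)
$I{\left(187,130 \right)} + N{\left(p{\left(3 \right)},-194 \right)} = 13 + \frac{113}{196} = \frac{2661}{196}$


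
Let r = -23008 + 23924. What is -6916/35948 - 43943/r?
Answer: -20868395/433268 ≈ -48.165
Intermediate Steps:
r = 916
-6916/35948 - 43943/r = -6916/35948 - 43943/916 = -6916*1/35948 - 43943*1/916 = -91/473 - 43943/916 = -20868395/433268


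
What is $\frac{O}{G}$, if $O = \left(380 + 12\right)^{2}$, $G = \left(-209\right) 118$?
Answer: $- \frac{76832}{12331} \approx -6.2308$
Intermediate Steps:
$G = -24662$
$O = 153664$ ($O = 392^{2} = 153664$)
$\frac{O}{G} = \frac{153664}{-24662} = 153664 \left(- \frac{1}{24662}\right) = - \frac{76832}{12331}$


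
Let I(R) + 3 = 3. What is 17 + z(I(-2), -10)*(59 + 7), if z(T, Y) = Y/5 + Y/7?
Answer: -1465/7 ≈ -209.29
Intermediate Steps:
I(R) = 0 (I(R) = -3 + 3 = 0)
z(T, Y) = 12*Y/35 (z(T, Y) = Y*(⅕) + Y*(⅐) = Y/5 + Y/7 = 12*Y/35)
17 + z(I(-2), -10)*(59 + 7) = 17 + ((12/35)*(-10))*(59 + 7) = 17 - 24/7*66 = 17 - 1584/7 = -1465/7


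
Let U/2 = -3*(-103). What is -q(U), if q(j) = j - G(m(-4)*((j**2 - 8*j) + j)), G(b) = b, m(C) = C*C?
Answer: 6040950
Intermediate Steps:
m(C) = C**2
U = 618 (U = 2*(-3*(-103)) = 2*309 = 618)
q(j) = -16*j**2 + 113*j (q(j) = j - (-4)**2*((j**2 - 8*j) + j) = j - 16*(j**2 - 7*j) = j - (-112*j + 16*j**2) = j + (-16*j**2 + 112*j) = -16*j**2 + 113*j)
-q(U) = -618*(113 - 16*618) = -618*(113 - 9888) = -618*(-9775) = -1*(-6040950) = 6040950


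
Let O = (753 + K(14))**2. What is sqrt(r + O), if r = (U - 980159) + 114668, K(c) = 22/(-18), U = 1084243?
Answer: 2*sqrt(15874417)/9 ≈ 885.39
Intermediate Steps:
K(c) = -11/9 (K(c) = 22*(-1/18) = -11/9)
r = 218752 (r = (1084243 - 980159) + 114668 = 104084 + 114668 = 218752)
O = 45778756/81 (O = (753 - 11/9)**2 = (6766/9)**2 = 45778756/81 ≈ 5.6517e+5)
sqrt(r + O) = sqrt(218752 + 45778756/81) = sqrt(63497668/81) = 2*sqrt(15874417)/9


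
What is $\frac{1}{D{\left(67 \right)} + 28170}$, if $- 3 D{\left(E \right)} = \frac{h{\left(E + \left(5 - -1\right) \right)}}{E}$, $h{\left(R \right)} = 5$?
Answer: $\frac{201}{5662165} \approx 3.5499 \cdot 10^{-5}$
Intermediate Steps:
$D{\left(E \right)} = - \frac{5}{3 E}$ ($D{\left(E \right)} = - \frac{5 \frac{1}{E}}{3} = - \frac{5}{3 E}$)
$\frac{1}{D{\left(67 \right)} + 28170} = \frac{1}{- \frac{5}{3 \cdot 67} + 28170} = \frac{1}{\left(- \frac{5}{3}\right) \frac{1}{67} + 28170} = \frac{1}{- \frac{5}{201} + 28170} = \frac{1}{\frac{5662165}{201}} = \frac{201}{5662165}$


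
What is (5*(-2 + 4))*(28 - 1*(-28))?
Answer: 560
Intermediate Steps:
(5*(-2 + 4))*(28 - 1*(-28)) = (5*2)*(28 + 28) = 10*56 = 560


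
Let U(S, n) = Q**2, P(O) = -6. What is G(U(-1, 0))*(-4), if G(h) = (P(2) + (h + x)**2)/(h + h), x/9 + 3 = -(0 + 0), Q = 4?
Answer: -115/8 ≈ -14.375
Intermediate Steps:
x = -27 (x = -27 + 9*(-(0 + 0)) = -27 + 9*(-1*0) = -27 + 9*0 = -27 + 0 = -27)
U(S, n) = 16 (U(S, n) = 4**2 = 16)
G(h) = (-6 + (-27 + h)**2)/(2*h) (G(h) = (-6 + (h - 27)**2)/(h + h) = (-6 + (-27 + h)**2)/((2*h)) = (-6 + (-27 + h)**2)*(1/(2*h)) = (-6 + (-27 + h)**2)/(2*h))
G(U(-1, 0))*(-4) = ((1/2)*(-6 + (-27 + 16)**2)/16)*(-4) = ((1/2)*(1/16)*(-6 + (-11)**2))*(-4) = ((1/2)*(1/16)*(-6 + 121))*(-4) = ((1/2)*(1/16)*115)*(-4) = (115/32)*(-4) = -115/8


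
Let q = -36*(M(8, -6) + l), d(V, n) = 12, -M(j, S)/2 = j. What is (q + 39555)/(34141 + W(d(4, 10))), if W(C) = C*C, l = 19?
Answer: 39447/34285 ≈ 1.1506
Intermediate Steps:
M(j, S) = -2*j
W(C) = C²
q = -108 (q = -36*(-2*8 + 19) = -36*(-16 + 19) = -36*3 = -108)
(q + 39555)/(34141 + W(d(4, 10))) = (-108 + 39555)/(34141 + 12²) = 39447/(34141 + 144) = 39447/34285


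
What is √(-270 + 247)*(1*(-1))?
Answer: -I*√23 ≈ -4.7958*I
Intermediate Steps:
√(-270 + 247)*(1*(-1)) = √(-23)*(-1) = (I*√23)*(-1) = -I*√23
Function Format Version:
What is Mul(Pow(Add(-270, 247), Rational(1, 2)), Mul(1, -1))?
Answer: Mul(-1, I, Pow(23, Rational(1, 2))) ≈ Mul(-4.7958, I)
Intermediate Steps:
Mul(Pow(Add(-270, 247), Rational(1, 2)), Mul(1, -1)) = Mul(Pow(-23, Rational(1, 2)), -1) = Mul(Mul(I, Pow(23, Rational(1, 2))), -1) = Mul(-1, I, Pow(23, Rational(1, 2)))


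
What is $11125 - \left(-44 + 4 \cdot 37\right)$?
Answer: $11021$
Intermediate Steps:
$11125 - \left(-44 + 4 \cdot 37\right) = 11125 - \left(-44 + 148\right) = 11125 - 104 = 11021$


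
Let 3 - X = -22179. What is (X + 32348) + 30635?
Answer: 85165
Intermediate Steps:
X = 22182 (X = 3 - 1*(-22179) = 3 + 22179 = 22182)
(X + 32348) + 30635 = (22182 + 32348) + 30635 = 54530 + 30635 = 85165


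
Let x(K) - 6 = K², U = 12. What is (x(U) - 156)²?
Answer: 36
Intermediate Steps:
x(K) = 6 + K²
(x(U) - 156)² = ((6 + 12²) - 156)² = ((6 + 144) - 156)² = (150 - 156)² = (-6)² = 36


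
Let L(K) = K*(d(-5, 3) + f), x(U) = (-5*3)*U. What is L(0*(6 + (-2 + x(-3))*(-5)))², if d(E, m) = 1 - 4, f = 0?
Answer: 0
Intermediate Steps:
d(E, m) = -3
x(U) = -15*U
L(K) = -3*K (L(K) = K*(-3 + 0) = K*(-3) = -3*K)
L(0*(6 + (-2 + x(-3))*(-5)))² = (-0*(6 + (-2 - 15*(-3))*(-5)))² = (-0*(6 + (-2 + 45)*(-5)))² = (-0*(6 + 43*(-5)))² = (-0*(6 - 215))² = (-0*(-209))² = (-3*0)² = 0² = 0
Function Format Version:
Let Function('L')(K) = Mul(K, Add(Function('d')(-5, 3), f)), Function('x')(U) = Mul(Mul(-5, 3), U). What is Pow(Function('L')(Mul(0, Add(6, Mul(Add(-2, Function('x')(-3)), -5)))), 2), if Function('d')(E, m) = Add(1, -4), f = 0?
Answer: 0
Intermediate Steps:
Function('d')(E, m) = -3
Function('x')(U) = Mul(-15, U)
Function('L')(K) = Mul(-3, K) (Function('L')(K) = Mul(K, Add(-3, 0)) = Mul(K, -3) = Mul(-3, K))
Pow(Function('L')(Mul(0, Add(6, Mul(Add(-2, Function('x')(-3)), -5)))), 2) = Pow(Mul(-3, Mul(0, Add(6, Mul(Add(-2, Mul(-15, -3)), -5)))), 2) = Pow(Mul(-3, Mul(0, Add(6, Mul(Add(-2, 45), -5)))), 2) = Pow(Mul(-3, Mul(0, Add(6, Mul(43, -5)))), 2) = Pow(Mul(-3, Mul(0, Add(6, -215))), 2) = Pow(Mul(-3, Mul(0, -209)), 2) = Pow(Mul(-3, 0), 2) = Pow(0, 2) = 0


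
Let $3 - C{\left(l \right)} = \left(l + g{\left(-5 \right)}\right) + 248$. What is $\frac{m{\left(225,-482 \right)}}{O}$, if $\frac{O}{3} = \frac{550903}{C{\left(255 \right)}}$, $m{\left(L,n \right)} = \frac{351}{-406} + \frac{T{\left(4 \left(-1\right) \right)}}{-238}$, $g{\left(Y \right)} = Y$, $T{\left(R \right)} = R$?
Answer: $\frac{965415}{3802332506} \approx 0.0002539$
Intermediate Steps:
$m{\left(L,n \right)} = - \frac{5851}{6902}$ ($m{\left(L,n \right)} = \frac{351}{-406} + \frac{4 \left(-1\right)}{-238} = 351 \left(- \frac{1}{406}\right) - - \frac{2}{119} = - \frac{351}{406} + \frac{2}{119} = - \frac{5851}{6902}$)
$C{\left(l \right)} = -240 - l$ ($C{\left(l \right)} = 3 - \left(\left(l - 5\right) + 248\right) = 3 - \left(\left(-5 + l\right) + 248\right) = 3 - \left(243 + l\right) = -240 - l$)
$O = - \frac{550903}{165}$ ($O = 3 \frac{550903}{-240 - 255} = 3 \frac{550903}{-495} = 3 \cdot 550903 \left(- \frac{1}{495}\right) = 3 \left(- \frac{550903}{495}\right) = - \frac{550903}{165} \approx -3338.8$)
$\frac{m{\left(225,-482 \right)}}{O} = - \frac{5851}{6902 \left(- \frac{550903}{165}\right)} = \left(- \frac{5851}{6902}\right) \left(- \frac{165}{550903}\right) = \frac{965415}{3802332506}$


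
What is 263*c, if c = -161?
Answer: -42343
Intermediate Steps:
263*c = 263*(-161) = -42343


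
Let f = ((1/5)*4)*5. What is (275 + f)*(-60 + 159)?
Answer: 27621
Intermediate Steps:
f = 4 (f = ((1*(⅕))*4)*5 = ((⅕)*4)*5 = (⅘)*5 = 4)
(275 + f)*(-60 + 159) = (275 + 4)*(-60 + 159) = 279*99 = 27621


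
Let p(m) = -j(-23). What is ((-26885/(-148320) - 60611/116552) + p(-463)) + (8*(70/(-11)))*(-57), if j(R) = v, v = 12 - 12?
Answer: 13793409637895/4753922976 ≈ 2901.5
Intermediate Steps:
v = 0
j(R) = 0
p(m) = 0 (p(m) = -1*0 = 0)
((-26885/(-148320) - 60611/116552) + p(-463)) + (8*(70/(-11)))*(-57) = ((-26885/(-148320) - 60611/116552) + 0) + (8*(70/(-11)))*(-57) = ((-26885*(-1/148320) - 60611*1/116552) + 0) + (8*(70*(-1/11)))*(-57) = ((5377/29664 - 60611/116552) + 0) + (8*(-70/11))*(-57) = (-146408075/432174816 + 0) - 560/11*(-57) = -146408075/432174816 + 31920/11 = 13793409637895/4753922976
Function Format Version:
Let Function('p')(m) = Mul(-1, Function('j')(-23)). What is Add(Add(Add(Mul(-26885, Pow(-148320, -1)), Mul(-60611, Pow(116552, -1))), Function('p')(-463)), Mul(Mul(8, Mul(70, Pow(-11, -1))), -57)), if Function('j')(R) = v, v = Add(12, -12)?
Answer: Rational(13793409637895, 4753922976) ≈ 2901.5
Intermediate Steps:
v = 0
Function('j')(R) = 0
Function('p')(m) = 0 (Function('p')(m) = Mul(-1, 0) = 0)
Add(Add(Add(Mul(-26885, Pow(-148320, -1)), Mul(-60611, Pow(116552, -1))), Function('p')(-463)), Mul(Mul(8, Mul(70, Pow(-11, -1))), -57)) = Add(Add(Add(Mul(-26885, Pow(-148320, -1)), Mul(-60611, Pow(116552, -1))), 0), Mul(Mul(8, Mul(70, Pow(-11, -1))), -57)) = Add(Add(Add(Mul(-26885, Rational(-1, 148320)), Mul(-60611, Rational(1, 116552))), 0), Mul(Mul(8, Mul(70, Rational(-1, 11))), -57)) = Add(Add(Add(Rational(5377, 29664), Rational(-60611, 116552)), 0), Mul(Mul(8, Rational(-70, 11)), -57)) = Add(Add(Rational(-146408075, 432174816), 0), Mul(Rational(-560, 11), -57)) = Add(Rational(-146408075, 432174816), Rational(31920, 11)) = Rational(13793409637895, 4753922976)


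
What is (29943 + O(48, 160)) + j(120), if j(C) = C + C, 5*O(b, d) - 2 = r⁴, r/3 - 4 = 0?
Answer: 171653/5 ≈ 34331.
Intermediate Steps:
r = 12 (r = 12 + 3*0 = 12 + 0 = 12)
O(b, d) = 20738/5 (O(b, d) = ⅖ + (⅕)*12⁴ = ⅖ + (⅕)*20736 = ⅖ + 20736/5 = 20738/5)
j(C) = 2*C
(29943 + O(48, 160)) + j(120) = (29943 + 20738/5) + 2*120 = 170453/5 + 240 = 171653/5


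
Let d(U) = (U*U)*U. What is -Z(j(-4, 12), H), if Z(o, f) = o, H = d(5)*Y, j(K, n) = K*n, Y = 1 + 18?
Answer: 48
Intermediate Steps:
d(U) = U³ (d(U) = U²*U = U³)
Y = 19
H = 2375 (H = 5³*19 = 125*19 = 2375)
-Z(j(-4, 12), H) = -(-4)*12 = -1*(-48) = 48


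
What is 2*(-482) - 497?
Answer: -1461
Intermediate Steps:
2*(-482) - 497 = -964 - 497 = -1461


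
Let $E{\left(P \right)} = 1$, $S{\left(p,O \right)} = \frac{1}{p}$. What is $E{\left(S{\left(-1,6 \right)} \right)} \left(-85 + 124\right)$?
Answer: $39$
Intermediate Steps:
$E{\left(S{\left(-1,6 \right)} \right)} \left(-85 + 124\right) = 1 \left(-85 + 124\right) = 1 \cdot 39 = 39$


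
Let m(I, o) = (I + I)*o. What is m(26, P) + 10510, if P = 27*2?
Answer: 13318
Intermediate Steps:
P = 54
m(I, o) = 2*I*o (m(I, o) = (2*I)*o = 2*I*o)
m(26, P) + 10510 = 2*26*54 + 10510 = 2808 + 10510 = 13318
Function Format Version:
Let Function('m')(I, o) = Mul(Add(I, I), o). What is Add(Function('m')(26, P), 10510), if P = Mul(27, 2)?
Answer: 13318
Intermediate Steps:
P = 54
Function('m')(I, o) = Mul(2, I, o) (Function('m')(I, o) = Mul(Mul(2, I), o) = Mul(2, I, o))
Add(Function('m')(26, P), 10510) = Add(Mul(2, 26, 54), 10510) = Add(2808, 10510) = 13318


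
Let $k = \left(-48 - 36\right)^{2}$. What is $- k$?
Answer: $-7056$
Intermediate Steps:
$k = 7056$ ($k = \left(-84\right)^{2} = 7056$)
$- k = \left(-1\right) 7056 = -7056$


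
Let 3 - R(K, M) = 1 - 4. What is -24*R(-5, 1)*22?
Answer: -3168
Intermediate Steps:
R(K, M) = 6 (R(K, M) = 3 - (1 - 4) = 3 - 1*(-3) = 3 + 3 = 6)
-24*R(-5, 1)*22 = -24*6*22 = -144*22 = -3168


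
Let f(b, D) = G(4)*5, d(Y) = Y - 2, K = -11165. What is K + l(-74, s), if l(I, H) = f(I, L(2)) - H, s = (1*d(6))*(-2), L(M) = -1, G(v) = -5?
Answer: -11182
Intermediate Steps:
d(Y) = -2 + Y
f(b, D) = -25 (f(b, D) = -5*5 = -25)
s = -8 (s = (1*(-2 + 6))*(-2) = (1*4)*(-2) = 4*(-2) = -8)
l(I, H) = -25 - H
K + l(-74, s) = -11165 + (-25 - 1*(-8)) = -11165 + (-25 + 8) = -11165 - 17 = -11182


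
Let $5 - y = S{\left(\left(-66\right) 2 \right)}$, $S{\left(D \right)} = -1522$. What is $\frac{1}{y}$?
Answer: $\frac{1}{1527} \approx 0.00065488$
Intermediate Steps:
$y = 1527$ ($y = 5 - -1522 = 5 + 1522 = 1527$)
$\frac{1}{y} = \frac{1}{1527}$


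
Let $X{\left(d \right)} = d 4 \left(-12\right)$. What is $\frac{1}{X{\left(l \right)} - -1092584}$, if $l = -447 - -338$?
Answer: $\frac{1}{1097816} \approx 9.109 \cdot 10^{-7}$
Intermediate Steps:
$l = -109$ ($l = -447 + 338 = -109$)
$X{\left(d \right)} = - 48 d$ ($X{\left(d \right)} = 4 d \left(-12\right) = - 48 d$)
$\frac{1}{X{\left(l \right)} - -1092584} = \frac{1}{\left(-48\right) \left(-109\right) - -1092584} = \frac{1}{5232 + 1092584} = \frac{1}{1097816}$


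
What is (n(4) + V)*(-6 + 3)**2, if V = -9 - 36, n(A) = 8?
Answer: -333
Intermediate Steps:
V = -45
(n(4) + V)*(-6 + 3)**2 = (8 - 45)*(-6 + 3)**2 = -37*(-3)**2 = -37*9 = -333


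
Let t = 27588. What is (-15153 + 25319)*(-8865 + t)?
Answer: 190338018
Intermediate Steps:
(-15153 + 25319)*(-8865 + t) = (-15153 + 25319)*(-8865 + 27588) = 10166*18723 = 190338018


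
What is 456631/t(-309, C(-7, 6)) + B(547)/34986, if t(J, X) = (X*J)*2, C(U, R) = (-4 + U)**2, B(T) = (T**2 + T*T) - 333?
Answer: 798552999/72671753 ≈ 10.988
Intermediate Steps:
B(T) = -333 + 2*T**2 (B(T) = (T**2 + T**2) - 333 = 2*T**2 - 333 = -333 + 2*T**2)
t(J, X) = 2*J*X (t(J, X) = (J*X)*2 = 2*J*X)
456631/t(-309, C(-7, 6)) + B(547)/34986 = 456631/((2*(-309)*(-4 - 7)**2)) + (-333 + 2*547**2)/34986 = 456631/((2*(-309)*(-11)**2)) + (-333 + 2*299209)*(1/34986) = 456631/((2*(-309)*121)) + (-333 + 598418)*(1/34986) = 456631/(-74778) + 598085*(1/34986) = 456631*(-1/74778) + 598085/34986 = -456631/74778 + 598085/34986 = 798552999/72671753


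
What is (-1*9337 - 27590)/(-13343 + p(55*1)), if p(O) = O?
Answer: 3357/1208 ≈ 2.7790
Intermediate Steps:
(-1*9337 - 27590)/(-13343 + p(55*1)) = (-1*9337 - 27590)/(-13343 + 55*1) = (-9337 - 27590)/(-13343 + 55) = -36927/(-13288) = -36927*(-1/13288) = 3357/1208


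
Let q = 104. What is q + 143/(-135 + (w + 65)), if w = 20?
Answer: 5057/50 ≈ 101.14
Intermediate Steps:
q + 143/(-135 + (w + 65)) = 104 + 143/(-135 + (20 + 65)) = 104 + 143/(-135 + 85) = 104 + 143/(-50) = 104 - 1/50*143 = 104 - 143/50 = 5057/50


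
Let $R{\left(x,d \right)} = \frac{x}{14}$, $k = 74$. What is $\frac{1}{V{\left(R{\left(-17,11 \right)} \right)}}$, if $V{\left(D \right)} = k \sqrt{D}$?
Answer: $- \frac{i \sqrt{238}}{1258} \approx - 0.012263 i$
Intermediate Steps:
$R{\left(x,d \right)} = \frac{x}{14}$ ($R{\left(x,d \right)} = x \frac{1}{14} = \frac{x}{14}$)
$V{\left(D \right)} = 74 \sqrt{D}$
$\frac{1}{V{\left(R{\left(-17,11 \right)} \right)}} = \frac{1}{74 \sqrt{\frac{1}{14} \left(-17\right)}} = \frac{1}{74 \sqrt{- \frac{17}{14}}} = \frac{1}{74 \frac{i \sqrt{238}}{14}} = \frac{1}{\frac{37}{7} i \sqrt{238}} = - \frac{i \sqrt{238}}{1258}$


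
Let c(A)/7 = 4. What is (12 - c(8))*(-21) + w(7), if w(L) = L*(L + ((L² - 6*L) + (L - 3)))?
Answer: 462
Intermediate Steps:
c(A) = 28 (c(A) = 7*4 = 28)
w(L) = L*(-3 + L² - 4*L) (w(L) = L*(L + ((L² - 6*L) + (-3 + L))) = L*(L + (-3 + L² - 5*L)) = L*(-3 + L² - 4*L))
(12 - c(8))*(-21) + w(7) = (12 - 1*28)*(-21) + 7*(-3 + 7² - 4*7) = (12 - 28)*(-21) + 7*(-3 + 49 - 28) = -16*(-21) + 7*18 = 336 + 126 = 462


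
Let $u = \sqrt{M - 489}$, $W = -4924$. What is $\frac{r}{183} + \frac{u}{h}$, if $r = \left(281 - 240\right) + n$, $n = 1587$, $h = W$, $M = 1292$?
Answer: $\frac{1628}{183} - \frac{\sqrt{803}}{4924} \approx 8.8904$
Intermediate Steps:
$h = -4924$
$u = \sqrt{803}$ ($u = \sqrt{1292 - 489} = \sqrt{803} \approx 28.337$)
$r = 1628$ ($r = \left(281 - 240\right) + 1587 = 41 + 1587 = 1628$)
$\frac{r}{183} + \frac{u}{h} = \frac{1628}{183} + \frac{\sqrt{803}}{-4924} = 1628 \cdot \frac{1}{183} + \sqrt{803} \left(- \frac{1}{4924}\right) = \frac{1628}{183} - \frac{\sqrt{803}}{4924}$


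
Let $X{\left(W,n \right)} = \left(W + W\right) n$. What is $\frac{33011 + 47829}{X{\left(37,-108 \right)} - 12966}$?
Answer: $- \frac{40420}{10479} \approx -3.8572$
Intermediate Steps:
$X{\left(W,n \right)} = 2 W n$
$\frac{33011 + 47829}{X{\left(37,-108 \right)} - 12966} = \frac{33011 + 47829}{2 \cdot 37 \left(-108\right) - 12966} = \frac{80840}{-7992 - 12966} = \frac{80840}{-20958} = 80840 \left(- \frac{1}{20958}\right) = - \frac{40420}{10479}$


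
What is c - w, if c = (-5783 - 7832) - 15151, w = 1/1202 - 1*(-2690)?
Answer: -37810113/1202 ≈ -31456.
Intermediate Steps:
w = 3233381/1202 (w = 1/1202 + 2690 = 3233381/1202 ≈ 2690.0)
c = -28766 (c = -13615 - 15151 = -28766)
c - w = -28766 - 1*3233381/1202 = -28766 - 3233381/1202 = -37810113/1202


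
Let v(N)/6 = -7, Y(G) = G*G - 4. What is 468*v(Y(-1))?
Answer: -19656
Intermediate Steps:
Y(G) = -4 + G² (Y(G) = G² - 4 = -4 + G²)
v(N) = -42 (v(N) = 6*(-7) = -42)
468*v(Y(-1)) = 468*(-42) = -19656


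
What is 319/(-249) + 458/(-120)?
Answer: -25387/4980 ≈ -5.0978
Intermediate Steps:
319/(-249) + 458/(-120) = 319*(-1/249) + 458*(-1/120) = -319/249 - 229/60 = -25387/4980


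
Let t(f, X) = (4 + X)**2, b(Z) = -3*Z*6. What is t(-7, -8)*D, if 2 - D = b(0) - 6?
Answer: 128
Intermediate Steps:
b(Z) = -18*Z
D = 8 (D = 2 - (-18*0 - 6) = 2 - (0 - 6) = 2 - 1*(-6) = 2 + 6 = 8)
t(-7, -8)*D = (4 - 8)**2*8 = (-4)**2*8 = 16*8 = 128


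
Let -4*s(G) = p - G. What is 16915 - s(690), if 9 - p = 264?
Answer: 66715/4 ≈ 16679.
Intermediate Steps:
p = -255 (p = 9 - 1*264 = 9 - 264 = -255)
s(G) = 255/4 + G/4 (s(G) = -(-255 - G)/4 = 255/4 + G/4)
16915 - s(690) = 16915 - (255/4 + (1/4)*690) = 16915 - (255/4 + 345/2) = 16915 - 1*945/4 = 16915 - 945/4 = 66715/4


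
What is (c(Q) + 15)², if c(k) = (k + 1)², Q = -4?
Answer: 576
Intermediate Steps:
c(k) = (1 + k)²
(c(Q) + 15)² = ((1 - 4)² + 15)² = ((-3)² + 15)² = (9 + 15)² = 24² = 576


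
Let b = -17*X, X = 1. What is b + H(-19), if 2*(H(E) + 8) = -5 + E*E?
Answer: 153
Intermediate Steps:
b = -17 (b = -17*1 = -17)
H(E) = -21/2 + E²/2 (H(E) = -8 + (-5 + E*E)/2 = -8 + (-5 + E²)/2 = -8 + (-5/2 + E²/2) = -21/2 + E²/2)
b + H(-19) = -17 + (-21/2 + (½)*(-19)²) = -17 + (-21/2 + (½)*361) = -17 + (-21/2 + 361/2) = -17 + 170 = 153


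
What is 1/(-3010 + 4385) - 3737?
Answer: -5138374/1375 ≈ -3737.0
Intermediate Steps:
1/(-3010 + 4385) - 3737 = 1/1375 - 3737 = -5138374/1375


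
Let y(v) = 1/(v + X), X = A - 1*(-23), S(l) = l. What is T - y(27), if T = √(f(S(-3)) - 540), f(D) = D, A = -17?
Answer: -1/33 + I*√543 ≈ -0.030303 + 23.302*I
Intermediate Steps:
X = 6 (X = -17 - 1*(-23) = -17 + 23 = 6)
y(v) = 1/(6 + v) (y(v) = 1/(v + 6) = 1/(6 + v))
T = I*√543 (T = √(-3 - 540) = √(-543) = I*√543 ≈ 23.302*I)
T - y(27) = I*√543 - 1/(6 + 27) = I*√543 - 1/33 = -1/33 + I*√543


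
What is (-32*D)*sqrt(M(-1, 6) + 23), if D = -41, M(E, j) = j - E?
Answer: 1312*sqrt(30) ≈ 7186.1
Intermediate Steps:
(-32*D)*sqrt(M(-1, 6) + 23) = (-32*(-41))*sqrt((6 - 1*(-1)) + 23) = 1312*sqrt((6 + 1) + 23) = 1312*sqrt(7 + 23) = 1312*sqrt(30)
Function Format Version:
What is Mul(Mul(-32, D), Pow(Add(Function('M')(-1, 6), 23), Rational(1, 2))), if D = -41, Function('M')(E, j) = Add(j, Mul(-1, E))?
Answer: Mul(1312, Pow(30, Rational(1, 2))) ≈ 7186.1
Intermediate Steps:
Mul(Mul(-32, D), Pow(Add(Function('M')(-1, 6), 23), Rational(1, 2))) = Mul(Mul(-32, -41), Pow(Add(Add(6, Mul(-1, -1)), 23), Rational(1, 2))) = Mul(1312, Pow(Add(Add(6, 1), 23), Rational(1, 2))) = Mul(1312, Pow(Add(7, 23), Rational(1, 2))) = Mul(1312, Pow(30, Rational(1, 2)))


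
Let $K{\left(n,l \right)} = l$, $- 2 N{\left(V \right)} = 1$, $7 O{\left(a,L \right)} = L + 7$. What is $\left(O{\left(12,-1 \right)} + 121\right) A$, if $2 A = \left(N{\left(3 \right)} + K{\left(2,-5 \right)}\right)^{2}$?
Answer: $\frac{103213}{56} \approx 1843.1$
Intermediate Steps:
$O{\left(a,L \right)} = 1 + \frac{L}{7}$ ($O{\left(a,L \right)} = \frac{L + 7}{7} = \frac{7 + L}{7} = 1 + \frac{L}{7}$)
$N{\left(V \right)} = - \frac{1}{2}$ ($N{\left(V \right)} = \left(- \frac{1}{2}\right) 1 = - \frac{1}{2}$)
$A = \frac{121}{8}$ ($A = \frac{\left(- \frac{1}{2} - 5\right)^{2}}{2} = \frac{\left(- \frac{11}{2}\right)^{2}}{2} = \frac{1}{2} \cdot \frac{121}{4} = \frac{121}{8} \approx 15.125$)
$\left(O{\left(12,-1 \right)} + 121\right) A = \left(\left(1 + \frac{1}{7} \left(-1\right)\right) + 121\right) \frac{121}{8} = \left(\left(1 - \frac{1}{7}\right) + 121\right) \frac{121}{8} = \left(\frac{6}{7} + 121\right) \frac{121}{8} = \frac{853}{7} \cdot \frac{121}{8} = \frac{103213}{56}$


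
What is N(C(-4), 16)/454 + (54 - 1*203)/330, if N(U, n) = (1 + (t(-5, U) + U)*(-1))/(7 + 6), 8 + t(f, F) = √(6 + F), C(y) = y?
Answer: -16829/37455 - √2/5902 ≈ -0.44955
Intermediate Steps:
t(f, F) = -8 + √(6 + F)
N(U, n) = 9/13 - U/13 - √(6 + U)/13 (N(U, n) = (1 + ((-8 + √(6 + U)) + U)*(-1))/(7 + 6) = (1 + (-8 + U + √(6 + U))*(-1))/13 = (1 + (8 - U - √(6 + U)))*(1/13) = (9 - U - √(6 + U))*(1/13) = 9/13 - U/13 - √(6 + U)/13)
N(C(-4), 16)/454 + (54 - 1*203)/330 = (9/13 - 1/13*(-4) - √(6 - 4)/13)/454 + (54 - 1*203)/330 = (9/13 + 4/13 - √2/13)*(1/454) + (54 - 203)*(1/330) = (1 - √2/13)*(1/454) - 149*1/330 = (1/454 - √2/5902) - 149/330 = -16829/37455 - √2/5902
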